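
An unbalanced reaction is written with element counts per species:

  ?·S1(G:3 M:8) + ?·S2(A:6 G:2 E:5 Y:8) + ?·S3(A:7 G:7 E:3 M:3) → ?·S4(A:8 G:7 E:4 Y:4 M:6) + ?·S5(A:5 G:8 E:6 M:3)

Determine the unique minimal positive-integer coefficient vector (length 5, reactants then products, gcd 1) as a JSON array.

A: 3·0+3·6+5·7 = 53 | 6·8+1·5 = 53
G: 3·3+3·2+5·7 = 50 | 6·7+1·8 = 50
E: 3·0+3·5+5·3 = 30 | 6·4+1·6 = 30
Y: 3·0+3·8+5·0 = 24 | 6·4+1·0 = 24
M: 3·8+3·0+5·3 = 39 | 6·6+1·3 = 39
gcd(3,3,5,6,1) = 1

Coefficients: [3, 3, 5, 6, 1]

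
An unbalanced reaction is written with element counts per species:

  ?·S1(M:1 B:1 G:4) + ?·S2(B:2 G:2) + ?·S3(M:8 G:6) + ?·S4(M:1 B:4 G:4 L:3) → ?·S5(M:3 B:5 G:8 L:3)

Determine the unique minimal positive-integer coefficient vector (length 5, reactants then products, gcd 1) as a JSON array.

Coefficients: [4, 1, 1, 6, 6]

M: 4·1+1·0+1·8+6·1 = 18 | 6·3 = 18
B: 4·1+1·2+1·0+6·4 = 30 | 6·5 = 30
G: 4·4+1·2+1·6+6·4 = 48 | 6·8 = 48
L: 4·0+1·0+1·0+6·3 = 18 | 6·3 = 18
gcd(4,1,1,6,6) = 1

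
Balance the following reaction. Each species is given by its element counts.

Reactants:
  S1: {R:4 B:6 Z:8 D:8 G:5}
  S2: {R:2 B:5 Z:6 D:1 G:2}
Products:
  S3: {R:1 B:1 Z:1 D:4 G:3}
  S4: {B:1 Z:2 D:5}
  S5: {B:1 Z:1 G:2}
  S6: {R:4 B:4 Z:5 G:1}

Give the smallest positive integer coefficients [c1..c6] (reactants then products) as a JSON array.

R: 4·4+1·2 = 18 | 2·1+5·0+6·0+4·4 = 18
B: 4·6+1·5 = 29 | 2·1+5·1+6·1+4·4 = 29
Z: 4·8+1·6 = 38 | 2·1+5·2+6·1+4·5 = 38
D: 4·8+1·1 = 33 | 2·4+5·5+6·0+4·0 = 33
G: 4·5+1·2 = 22 | 2·3+5·0+6·2+4·1 = 22
gcd(4,1,2,5,6,4) = 1

Coefficients: [4, 1, 2, 5, 6, 4]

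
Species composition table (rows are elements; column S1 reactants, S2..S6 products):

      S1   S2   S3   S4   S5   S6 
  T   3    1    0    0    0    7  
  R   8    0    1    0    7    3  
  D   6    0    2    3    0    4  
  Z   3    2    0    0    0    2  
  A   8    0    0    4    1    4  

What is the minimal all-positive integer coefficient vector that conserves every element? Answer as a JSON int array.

Coefficients: [4, 5, 1, 6, 4, 1]

T: 4·3 = 12 | 5·1+1·0+6·0+4·0+1·7 = 12
R: 4·8 = 32 | 5·0+1·1+6·0+4·7+1·3 = 32
D: 4·6 = 24 | 5·0+1·2+6·3+4·0+1·4 = 24
Z: 4·3 = 12 | 5·2+1·0+6·0+4·0+1·2 = 12
A: 4·8 = 32 | 5·0+1·0+6·4+4·1+1·4 = 32
gcd(4,5,1,6,4,1) = 1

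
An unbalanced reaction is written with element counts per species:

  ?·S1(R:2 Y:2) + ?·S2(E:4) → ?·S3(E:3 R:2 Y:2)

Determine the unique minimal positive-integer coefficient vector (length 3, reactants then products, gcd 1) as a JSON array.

E: 4·0+3·4 = 12 | 4·3 = 12
R: 4·2+3·0 = 8 | 4·2 = 8
Y: 4·2+3·0 = 8 | 4·2 = 8
gcd(4,3,4) = 1

Coefficients: [4, 3, 4]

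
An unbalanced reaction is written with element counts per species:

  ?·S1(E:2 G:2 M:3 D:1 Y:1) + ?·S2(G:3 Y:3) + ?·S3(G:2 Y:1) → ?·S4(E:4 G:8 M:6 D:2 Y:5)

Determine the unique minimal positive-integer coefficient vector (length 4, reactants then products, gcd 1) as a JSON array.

Coefficients: [6, 2, 3, 3]

E: 6·2+2·0+3·0 = 12 | 3·4 = 12
G: 6·2+2·3+3·2 = 24 | 3·8 = 24
M: 6·3+2·0+3·0 = 18 | 3·6 = 18
D: 6·1+2·0+3·0 = 6 | 3·2 = 6
Y: 6·1+2·3+3·1 = 15 | 3·5 = 15
gcd(6,2,3,3) = 1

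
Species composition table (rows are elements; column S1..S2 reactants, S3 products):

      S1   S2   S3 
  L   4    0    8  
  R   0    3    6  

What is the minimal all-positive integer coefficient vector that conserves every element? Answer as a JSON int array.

L: 2·4+2·0 = 8 | 1·8 = 8
R: 2·0+2·3 = 6 | 1·6 = 6
gcd(2,2,1) = 1

Coefficients: [2, 2, 1]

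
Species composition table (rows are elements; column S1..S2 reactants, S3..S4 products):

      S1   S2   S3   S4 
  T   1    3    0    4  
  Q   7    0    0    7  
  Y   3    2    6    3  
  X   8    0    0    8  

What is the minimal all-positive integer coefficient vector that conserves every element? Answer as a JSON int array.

Coefficients: [3, 3, 1, 3]

T: 3·1+3·3 = 12 | 1·0+3·4 = 12
Q: 3·7+3·0 = 21 | 1·0+3·7 = 21
Y: 3·3+3·2 = 15 | 1·6+3·3 = 15
X: 3·8+3·0 = 24 | 1·0+3·8 = 24
gcd(3,3,1,3) = 1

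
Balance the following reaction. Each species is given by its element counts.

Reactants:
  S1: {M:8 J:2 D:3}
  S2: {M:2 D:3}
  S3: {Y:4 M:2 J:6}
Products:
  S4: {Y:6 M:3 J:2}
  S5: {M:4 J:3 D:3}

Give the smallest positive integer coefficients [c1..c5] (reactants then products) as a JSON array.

Coefficients: [2, 4, 3, 2, 6]

Y: 2·0+4·0+3·4 = 12 | 2·6+6·0 = 12
M: 2·8+4·2+3·2 = 30 | 2·3+6·4 = 30
J: 2·2+4·0+3·6 = 22 | 2·2+6·3 = 22
D: 2·3+4·3+3·0 = 18 | 2·0+6·3 = 18
gcd(2,4,3,2,6) = 1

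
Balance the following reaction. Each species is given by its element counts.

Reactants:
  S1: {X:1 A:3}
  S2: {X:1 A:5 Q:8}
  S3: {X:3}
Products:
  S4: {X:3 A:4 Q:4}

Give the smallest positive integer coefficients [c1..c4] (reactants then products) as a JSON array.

Coefficients: [3, 3, 4, 6]

X: 3·1+3·1+4·3 = 18 | 6·3 = 18
A: 3·3+3·5+4·0 = 24 | 6·4 = 24
Q: 3·0+3·8+4·0 = 24 | 6·4 = 24
gcd(3,3,4,6) = 1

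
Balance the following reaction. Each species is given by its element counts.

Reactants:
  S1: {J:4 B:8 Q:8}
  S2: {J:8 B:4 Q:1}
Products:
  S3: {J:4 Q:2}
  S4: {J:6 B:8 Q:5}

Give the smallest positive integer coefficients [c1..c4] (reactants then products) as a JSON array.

Coefficients: [4, 4, 3, 6]

J: 4·4+4·8 = 48 | 3·4+6·6 = 48
B: 4·8+4·4 = 48 | 3·0+6·8 = 48
Q: 4·8+4·1 = 36 | 3·2+6·5 = 36
gcd(4,4,3,6) = 1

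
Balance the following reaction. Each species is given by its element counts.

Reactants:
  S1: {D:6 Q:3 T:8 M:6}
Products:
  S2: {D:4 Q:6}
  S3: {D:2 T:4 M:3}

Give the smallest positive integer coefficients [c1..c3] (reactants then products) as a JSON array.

D: 2·6 = 12 | 1·4+4·2 = 12
Q: 2·3 = 6 | 1·6+4·0 = 6
T: 2·8 = 16 | 1·0+4·4 = 16
M: 2·6 = 12 | 1·0+4·3 = 12
gcd(2,1,4) = 1

Coefficients: [2, 1, 4]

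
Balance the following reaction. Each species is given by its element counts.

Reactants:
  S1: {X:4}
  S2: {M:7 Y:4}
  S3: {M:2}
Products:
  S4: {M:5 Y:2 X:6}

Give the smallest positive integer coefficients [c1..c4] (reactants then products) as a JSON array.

M: 6·0+2·7+3·2 = 20 | 4·5 = 20
Y: 6·0+2·4+3·0 = 8 | 4·2 = 8
X: 6·4+2·0+3·0 = 24 | 4·6 = 24
gcd(6,2,3,4) = 1

Coefficients: [6, 2, 3, 4]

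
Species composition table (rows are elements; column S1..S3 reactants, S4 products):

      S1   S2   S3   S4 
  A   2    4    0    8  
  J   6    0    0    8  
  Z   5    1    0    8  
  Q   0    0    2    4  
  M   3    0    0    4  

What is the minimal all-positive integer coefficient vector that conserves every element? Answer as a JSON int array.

A: 4·2+4·4+6·0 = 24 | 3·8 = 24
J: 4·6+4·0+6·0 = 24 | 3·8 = 24
Z: 4·5+4·1+6·0 = 24 | 3·8 = 24
Q: 4·0+4·0+6·2 = 12 | 3·4 = 12
M: 4·3+4·0+6·0 = 12 | 3·4 = 12
gcd(4,4,6,3) = 1

Coefficients: [4, 4, 6, 3]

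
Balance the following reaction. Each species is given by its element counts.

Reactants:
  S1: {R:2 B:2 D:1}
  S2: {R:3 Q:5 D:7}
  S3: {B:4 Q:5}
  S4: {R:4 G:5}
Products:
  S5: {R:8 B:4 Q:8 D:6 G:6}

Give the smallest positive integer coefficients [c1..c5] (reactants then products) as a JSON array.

R: 2·2+4·3+4·0+6·4 = 40 | 5·8 = 40
B: 2·2+4·0+4·4+6·0 = 20 | 5·4 = 20
Q: 2·0+4·5+4·5+6·0 = 40 | 5·8 = 40
D: 2·1+4·7+4·0+6·0 = 30 | 5·6 = 30
G: 2·0+4·0+4·0+6·5 = 30 | 5·6 = 30
gcd(2,4,4,6,5) = 1

Coefficients: [2, 4, 4, 6, 5]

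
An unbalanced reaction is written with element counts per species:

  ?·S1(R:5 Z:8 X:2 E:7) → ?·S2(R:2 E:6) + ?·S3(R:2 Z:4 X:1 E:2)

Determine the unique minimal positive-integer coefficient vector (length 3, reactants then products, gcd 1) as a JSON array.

Coefficients: [2, 1, 4]

R: 2·5 = 10 | 1·2+4·2 = 10
Z: 2·8 = 16 | 1·0+4·4 = 16
X: 2·2 = 4 | 1·0+4·1 = 4
E: 2·7 = 14 | 1·6+4·2 = 14
gcd(2,1,4) = 1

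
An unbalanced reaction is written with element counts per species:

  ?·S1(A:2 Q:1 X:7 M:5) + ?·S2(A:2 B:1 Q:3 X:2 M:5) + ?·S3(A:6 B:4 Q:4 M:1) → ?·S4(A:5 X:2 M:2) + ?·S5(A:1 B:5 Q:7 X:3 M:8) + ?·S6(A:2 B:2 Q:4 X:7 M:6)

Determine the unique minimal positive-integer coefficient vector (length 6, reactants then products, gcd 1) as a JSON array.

A: 6·2+3·2+3·6 = 36 | 5·5+1·1+5·2 = 36
B: 6·0+3·1+3·4 = 15 | 5·0+1·5+5·2 = 15
Q: 6·1+3·3+3·4 = 27 | 5·0+1·7+5·4 = 27
X: 6·7+3·2+3·0 = 48 | 5·2+1·3+5·7 = 48
M: 6·5+3·5+3·1 = 48 | 5·2+1·8+5·6 = 48
gcd(6,3,3,5,1,5) = 1

Coefficients: [6, 3, 3, 5, 1, 5]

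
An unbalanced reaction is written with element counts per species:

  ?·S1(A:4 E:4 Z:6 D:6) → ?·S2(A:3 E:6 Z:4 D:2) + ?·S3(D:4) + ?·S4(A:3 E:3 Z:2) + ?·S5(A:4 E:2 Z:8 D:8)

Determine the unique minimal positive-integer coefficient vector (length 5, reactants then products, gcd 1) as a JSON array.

A: 6·4 = 24 | 2·3+2·0+2·3+3·4 = 24
E: 6·4 = 24 | 2·6+2·0+2·3+3·2 = 24
Z: 6·6 = 36 | 2·4+2·0+2·2+3·8 = 36
D: 6·6 = 36 | 2·2+2·4+2·0+3·8 = 36
gcd(6,2,2,2,3) = 1

Coefficients: [6, 2, 2, 2, 3]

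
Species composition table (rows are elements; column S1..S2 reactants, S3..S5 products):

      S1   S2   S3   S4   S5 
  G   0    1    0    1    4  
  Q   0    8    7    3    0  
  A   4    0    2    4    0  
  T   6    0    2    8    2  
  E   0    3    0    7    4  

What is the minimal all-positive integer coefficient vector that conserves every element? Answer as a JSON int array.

G: 5·0+6·1 = 6 | 6·0+2·1+1·4 = 6
Q: 5·0+6·8 = 48 | 6·7+2·3+1·0 = 48
A: 5·4+6·0 = 20 | 6·2+2·4+1·0 = 20
T: 5·6+6·0 = 30 | 6·2+2·8+1·2 = 30
E: 5·0+6·3 = 18 | 6·0+2·7+1·4 = 18
gcd(5,6,6,2,1) = 1

Coefficients: [5, 6, 6, 2, 1]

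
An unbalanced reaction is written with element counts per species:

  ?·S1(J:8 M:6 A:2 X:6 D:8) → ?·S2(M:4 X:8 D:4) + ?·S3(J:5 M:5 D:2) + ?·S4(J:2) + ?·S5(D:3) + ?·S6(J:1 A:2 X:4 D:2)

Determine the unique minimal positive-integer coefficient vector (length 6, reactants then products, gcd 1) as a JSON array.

Coefficients: [4, 1, 4, 4, 4, 4]

J: 4·8 = 32 | 1·0+4·5+4·2+4·0+4·1 = 32
M: 4·6 = 24 | 1·4+4·5+4·0+4·0+4·0 = 24
A: 4·2 = 8 | 1·0+4·0+4·0+4·0+4·2 = 8
X: 4·6 = 24 | 1·8+4·0+4·0+4·0+4·4 = 24
D: 4·8 = 32 | 1·4+4·2+4·0+4·3+4·2 = 32
gcd(4,1,4,4,4,4) = 1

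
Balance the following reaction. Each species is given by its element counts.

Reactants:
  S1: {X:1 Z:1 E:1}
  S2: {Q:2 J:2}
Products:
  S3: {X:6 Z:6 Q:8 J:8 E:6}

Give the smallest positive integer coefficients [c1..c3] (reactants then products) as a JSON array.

X: 6·1+4·0 = 6 | 1·6 = 6
Z: 6·1+4·0 = 6 | 1·6 = 6
Q: 6·0+4·2 = 8 | 1·8 = 8
J: 6·0+4·2 = 8 | 1·8 = 8
E: 6·1+4·0 = 6 | 1·6 = 6
gcd(6,4,1) = 1

Coefficients: [6, 4, 1]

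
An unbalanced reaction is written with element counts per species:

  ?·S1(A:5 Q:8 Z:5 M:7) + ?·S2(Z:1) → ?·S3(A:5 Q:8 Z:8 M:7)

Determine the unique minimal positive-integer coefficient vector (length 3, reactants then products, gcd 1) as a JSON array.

Coefficients: [1, 3, 1]

A: 1·5+3·0 = 5 | 1·5 = 5
Q: 1·8+3·0 = 8 | 1·8 = 8
Z: 1·5+3·1 = 8 | 1·8 = 8
M: 1·7+3·0 = 7 | 1·7 = 7
gcd(1,3,1) = 1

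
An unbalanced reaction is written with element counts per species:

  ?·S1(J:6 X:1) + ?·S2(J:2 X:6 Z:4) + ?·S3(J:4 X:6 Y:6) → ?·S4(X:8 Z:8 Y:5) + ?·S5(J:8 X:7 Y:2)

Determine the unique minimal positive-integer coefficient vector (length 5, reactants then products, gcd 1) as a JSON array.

Coefficients: [2, 4, 3, 2, 4]

J: 2·6+4·2+3·4 = 32 | 2·0+4·8 = 32
X: 2·1+4·6+3·6 = 44 | 2·8+4·7 = 44
Z: 2·0+4·4+3·0 = 16 | 2·8+4·0 = 16
Y: 2·0+4·0+3·6 = 18 | 2·5+4·2 = 18
gcd(2,4,3,2,4) = 1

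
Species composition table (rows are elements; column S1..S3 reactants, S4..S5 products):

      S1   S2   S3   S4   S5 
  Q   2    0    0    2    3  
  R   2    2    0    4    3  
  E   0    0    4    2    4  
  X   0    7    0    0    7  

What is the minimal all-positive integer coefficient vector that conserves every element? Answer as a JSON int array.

Q: 5·2+2·0+3·0 = 10 | 2·2+2·3 = 10
R: 5·2+2·2+3·0 = 14 | 2·4+2·3 = 14
E: 5·0+2·0+3·4 = 12 | 2·2+2·4 = 12
X: 5·0+2·7+3·0 = 14 | 2·0+2·7 = 14
gcd(5,2,3,2,2) = 1

Coefficients: [5, 2, 3, 2, 2]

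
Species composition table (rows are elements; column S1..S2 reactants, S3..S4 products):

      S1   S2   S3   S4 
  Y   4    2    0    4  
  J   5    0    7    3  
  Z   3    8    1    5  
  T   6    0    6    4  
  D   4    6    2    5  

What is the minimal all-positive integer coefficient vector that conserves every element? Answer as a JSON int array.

Coefficients: [5, 2, 1, 6]

Y: 5·4+2·2 = 24 | 1·0+6·4 = 24
J: 5·5+2·0 = 25 | 1·7+6·3 = 25
Z: 5·3+2·8 = 31 | 1·1+6·5 = 31
T: 5·6+2·0 = 30 | 1·6+6·4 = 30
D: 5·4+2·6 = 32 | 1·2+6·5 = 32
gcd(5,2,1,6) = 1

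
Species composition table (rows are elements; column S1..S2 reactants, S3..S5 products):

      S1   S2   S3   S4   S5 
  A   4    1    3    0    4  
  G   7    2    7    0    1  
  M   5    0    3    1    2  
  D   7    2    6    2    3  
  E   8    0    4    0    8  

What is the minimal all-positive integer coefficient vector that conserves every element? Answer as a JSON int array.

A: 3·4+4·1 = 16 | 4·3+1·0+1·4 = 16
G: 3·7+4·2 = 29 | 4·7+1·0+1·1 = 29
M: 3·5+4·0 = 15 | 4·3+1·1+1·2 = 15
D: 3·7+4·2 = 29 | 4·6+1·2+1·3 = 29
E: 3·8+4·0 = 24 | 4·4+1·0+1·8 = 24
gcd(3,4,4,1,1) = 1

Coefficients: [3, 4, 4, 1, 1]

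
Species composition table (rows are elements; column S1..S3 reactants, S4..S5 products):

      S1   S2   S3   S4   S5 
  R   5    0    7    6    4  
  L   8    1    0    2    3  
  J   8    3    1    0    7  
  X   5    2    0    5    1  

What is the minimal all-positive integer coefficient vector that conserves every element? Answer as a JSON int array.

R: 2·5+5·0+4·7 = 38 | 3·6+5·4 = 38
L: 2·8+5·1+4·0 = 21 | 3·2+5·3 = 21
J: 2·8+5·3+4·1 = 35 | 3·0+5·7 = 35
X: 2·5+5·2+4·0 = 20 | 3·5+5·1 = 20
gcd(2,5,4,3,5) = 1

Coefficients: [2, 5, 4, 3, 5]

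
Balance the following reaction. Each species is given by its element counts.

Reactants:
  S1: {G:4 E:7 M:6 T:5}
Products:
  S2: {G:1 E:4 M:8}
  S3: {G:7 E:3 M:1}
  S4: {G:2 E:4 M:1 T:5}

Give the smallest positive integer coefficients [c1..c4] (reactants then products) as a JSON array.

G: 5·4 = 20 | 3·1+1·7+5·2 = 20
E: 5·7 = 35 | 3·4+1·3+5·4 = 35
M: 5·6 = 30 | 3·8+1·1+5·1 = 30
T: 5·5 = 25 | 3·0+1·0+5·5 = 25
gcd(5,3,1,5) = 1

Coefficients: [5, 3, 1, 5]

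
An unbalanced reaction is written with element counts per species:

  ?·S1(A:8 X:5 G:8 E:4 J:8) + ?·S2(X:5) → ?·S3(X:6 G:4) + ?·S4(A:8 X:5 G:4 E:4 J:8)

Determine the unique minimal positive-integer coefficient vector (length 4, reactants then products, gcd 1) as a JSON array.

Coefficients: [5, 6, 5, 5]

A: 5·8+6·0 = 40 | 5·0+5·8 = 40
X: 5·5+6·5 = 55 | 5·6+5·5 = 55
G: 5·8+6·0 = 40 | 5·4+5·4 = 40
E: 5·4+6·0 = 20 | 5·0+5·4 = 20
J: 5·8+6·0 = 40 | 5·0+5·8 = 40
gcd(5,6,5,5) = 1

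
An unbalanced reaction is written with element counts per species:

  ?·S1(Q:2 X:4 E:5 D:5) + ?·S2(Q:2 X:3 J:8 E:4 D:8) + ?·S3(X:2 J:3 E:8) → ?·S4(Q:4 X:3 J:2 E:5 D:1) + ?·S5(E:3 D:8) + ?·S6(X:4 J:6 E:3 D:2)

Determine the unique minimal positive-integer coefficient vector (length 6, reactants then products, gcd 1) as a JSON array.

Coefficients: [5, 5, 2, 5, 6, 6]

Q: 5·2+5·2+2·0 = 20 | 5·4+6·0+6·0 = 20
X: 5·4+5·3+2·2 = 39 | 5·3+6·0+6·4 = 39
J: 5·0+5·8+2·3 = 46 | 5·2+6·0+6·6 = 46
E: 5·5+5·4+2·8 = 61 | 5·5+6·3+6·3 = 61
D: 5·5+5·8+2·0 = 65 | 5·1+6·8+6·2 = 65
gcd(5,5,2,5,6,6) = 1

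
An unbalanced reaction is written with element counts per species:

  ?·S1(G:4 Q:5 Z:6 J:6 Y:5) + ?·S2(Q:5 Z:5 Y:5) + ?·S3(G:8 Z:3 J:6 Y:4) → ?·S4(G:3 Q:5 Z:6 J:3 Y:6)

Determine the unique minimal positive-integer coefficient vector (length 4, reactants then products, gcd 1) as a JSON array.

Coefficients: [1, 3, 1, 4]

G: 1·4+3·0+1·8 = 12 | 4·3 = 12
Q: 1·5+3·5+1·0 = 20 | 4·5 = 20
Z: 1·6+3·5+1·3 = 24 | 4·6 = 24
J: 1·6+3·0+1·6 = 12 | 4·3 = 12
Y: 1·5+3·5+1·4 = 24 | 4·6 = 24
gcd(1,3,1,4) = 1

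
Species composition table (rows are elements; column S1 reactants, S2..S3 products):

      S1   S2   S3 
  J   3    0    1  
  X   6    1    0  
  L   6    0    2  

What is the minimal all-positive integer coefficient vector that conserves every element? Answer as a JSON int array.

J: 1·3 = 3 | 6·0+3·1 = 3
X: 1·6 = 6 | 6·1+3·0 = 6
L: 1·6 = 6 | 6·0+3·2 = 6
gcd(1,6,3) = 1

Coefficients: [1, 6, 3]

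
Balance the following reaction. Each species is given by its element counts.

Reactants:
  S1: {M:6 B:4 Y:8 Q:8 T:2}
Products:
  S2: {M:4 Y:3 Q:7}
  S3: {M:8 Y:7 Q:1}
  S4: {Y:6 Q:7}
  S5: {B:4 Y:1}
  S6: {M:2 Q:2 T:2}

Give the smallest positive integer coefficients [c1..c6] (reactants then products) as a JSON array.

Coefficients: [5, 1, 2, 3, 5, 5]

M: 5·6 = 30 | 1·4+2·8+3·0+5·0+5·2 = 30
B: 5·4 = 20 | 1·0+2·0+3·0+5·4+5·0 = 20
Y: 5·8 = 40 | 1·3+2·7+3·6+5·1+5·0 = 40
Q: 5·8 = 40 | 1·7+2·1+3·7+5·0+5·2 = 40
T: 5·2 = 10 | 1·0+2·0+3·0+5·0+5·2 = 10
gcd(5,1,2,3,5,5) = 1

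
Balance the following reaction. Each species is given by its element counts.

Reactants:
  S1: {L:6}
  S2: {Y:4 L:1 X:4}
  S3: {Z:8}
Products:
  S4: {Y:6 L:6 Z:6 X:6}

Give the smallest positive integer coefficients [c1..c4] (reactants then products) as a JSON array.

Y: 3·0+6·4+3·0 = 24 | 4·6 = 24
L: 3·6+6·1+3·0 = 24 | 4·6 = 24
Z: 3·0+6·0+3·8 = 24 | 4·6 = 24
X: 3·0+6·4+3·0 = 24 | 4·6 = 24
gcd(3,6,3,4) = 1

Coefficients: [3, 6, 3, 4]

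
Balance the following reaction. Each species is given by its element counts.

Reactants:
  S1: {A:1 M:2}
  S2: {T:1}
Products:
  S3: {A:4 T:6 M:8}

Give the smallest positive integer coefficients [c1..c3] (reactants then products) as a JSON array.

Coefficients: [4, 6, 1]

A: 4·1+6·0 = 4 | 1·4 = 4
T: 4·0+6·1 = 6 | 1·6 = 6
M: 4·2+6·0 = 8 | 1·8 = 8
gcd(4,6,1) = 1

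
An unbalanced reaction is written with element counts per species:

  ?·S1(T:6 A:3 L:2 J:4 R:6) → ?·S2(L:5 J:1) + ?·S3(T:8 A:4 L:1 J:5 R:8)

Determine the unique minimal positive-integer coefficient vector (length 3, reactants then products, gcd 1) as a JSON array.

T: 4·6 = 24 | 1·0+3·8 = 24
A: 4·3 = 12 | 1·0+3·4 = 12
L: 4·2 = 8 | 1·5+3·1 = 8
J: 4·4 = 16 | 1·1+3·5 = 16
R: 4·6 = 24 | 1·0+3·8 = 24
gcd(4,1,3) = 1

Coefficients: [4, 1, 3]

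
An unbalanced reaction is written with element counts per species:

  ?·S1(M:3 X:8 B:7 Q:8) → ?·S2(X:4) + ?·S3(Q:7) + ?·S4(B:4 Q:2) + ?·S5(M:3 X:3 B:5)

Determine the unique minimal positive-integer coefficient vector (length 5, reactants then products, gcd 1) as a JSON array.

M: 4·3 = 12 | 5·0+4·0+2·0+4·3 = 12
X: 4·8 = 32 | 5·4+4·0+2·0+4·3 = 32
B: 4·7 = 28 | 5·0+4·0+2·4+4·5 = 28
Q: 4·8 = 32 | 5·0+4·7+2·2+4·0 = 32
gcd(4,5,4,2,4) = 1

Coefficients: [4, 5, 4, 2, 4]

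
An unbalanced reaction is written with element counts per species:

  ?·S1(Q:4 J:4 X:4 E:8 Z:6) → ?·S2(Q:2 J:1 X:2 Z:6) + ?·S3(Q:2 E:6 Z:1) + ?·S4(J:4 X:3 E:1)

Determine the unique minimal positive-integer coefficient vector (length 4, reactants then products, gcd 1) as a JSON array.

Q: 5·4 = 20 | 4·2+6·2+4·0 = 20
J: 5·4 = 20 | 4·1+6·0+4·4 = 20
X: 5·4 = 20 | 4·2+6·0+4·3 = 20
E: 5·8 = 40 | 4·0+6·6+4·1 = 40
Z: 5·6 = 30 | 4·6+6·1+4·0 = 30
gcd(5,4,6,4) = 1

Coefficients: [5, 4, 6, 4]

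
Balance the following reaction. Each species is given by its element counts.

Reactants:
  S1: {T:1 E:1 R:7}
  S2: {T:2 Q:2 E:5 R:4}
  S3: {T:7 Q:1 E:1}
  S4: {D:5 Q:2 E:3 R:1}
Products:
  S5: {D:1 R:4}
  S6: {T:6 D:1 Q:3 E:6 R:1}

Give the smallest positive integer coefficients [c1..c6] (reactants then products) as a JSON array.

T: 1·1+4·2+3·7+2·0 = 30 | 5·0+5·6 = 30
D: 1·0+4·0+3·0+2·5 = 10 | 5·1+5·1 = 10
Q: 1·0+4·2+3·1+2·2 = 15 | 5·0+5·3 = 15
E: 1·1+4·5+3·1+2·3 = 30 | 5·0+5·6 = 30
R: 1·7+4·4+3·0+2·1 = 25 | 5·4+5·1 = 25
gcd(1,4,3,2,5,5) = 1

Coefficients: [1, 4, 3, 2, 5, 5]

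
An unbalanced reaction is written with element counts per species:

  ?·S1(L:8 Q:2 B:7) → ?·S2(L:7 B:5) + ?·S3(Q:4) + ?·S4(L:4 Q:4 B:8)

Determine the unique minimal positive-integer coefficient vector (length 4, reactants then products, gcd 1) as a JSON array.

L: 4·8 = 32 | 4·7+1·0+1·4 = 32
Q: 4·2 = 8 | 4·0+1·4+1·4 = 8
B: 4·7 = 28 | 4·5+1·0+1·8 = 28
gcd(4,4,1,1) = 1

Coefficients: [4, 4, 1, 1]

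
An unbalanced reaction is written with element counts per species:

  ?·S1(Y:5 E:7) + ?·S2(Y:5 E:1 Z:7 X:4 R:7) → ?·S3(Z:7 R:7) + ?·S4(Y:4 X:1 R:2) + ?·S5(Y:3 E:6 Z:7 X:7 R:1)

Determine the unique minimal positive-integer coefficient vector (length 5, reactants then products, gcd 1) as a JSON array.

Coefficients: [1, 5, 3, 6, 2]

Y: 1·5+5·5 = 30 | 3·0+6·4+2·3 = 30
E: 1·7+5·1 = 12 | 3·0+6·0+2·6 = 12
Z: 1·0+5·7 = 35 | 3·7+6·0+2·7 = 35
X: 1·0+5·4 = 20 | 3·0+6·1+2·7 = 20
R: 1·0+5·7 = 35 | 3·7+6·2+2·1 = 35
gcd(1,5,3,6,2) = 1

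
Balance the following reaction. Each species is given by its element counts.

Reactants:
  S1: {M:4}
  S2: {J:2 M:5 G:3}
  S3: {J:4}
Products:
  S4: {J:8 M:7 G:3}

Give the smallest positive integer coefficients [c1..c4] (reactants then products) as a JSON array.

J: 1·0+2·2+3·4 = 16 | 2·8 = 16
M: 1·4+2·5+3·0 = 14 | 2·7 = 14
G: 1·0+2·3+3·0 = 6 | 2·3 = 6
gcd(1,2,3,2) = 1

Coefficients: [1, 2, 3, 2]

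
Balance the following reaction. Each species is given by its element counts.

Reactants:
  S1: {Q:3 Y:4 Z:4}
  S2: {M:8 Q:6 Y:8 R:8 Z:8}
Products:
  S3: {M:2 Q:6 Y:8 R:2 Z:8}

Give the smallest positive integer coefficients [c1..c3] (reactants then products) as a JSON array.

Coefficients: [6, 1, 4]

M: 6·0+1·8 = 8 | 4·2 = 8
Q: 6·3+1·6 = 24 | 4·6 = 24
Y: 6·4+1·8 = 32 | 4·8 = 32
R: 6·0+1·8 = 8 | 4·2 = 8
Z: 6·4+1·8 = 32 | 4·8 = 32
gcd(6,1,4) = 1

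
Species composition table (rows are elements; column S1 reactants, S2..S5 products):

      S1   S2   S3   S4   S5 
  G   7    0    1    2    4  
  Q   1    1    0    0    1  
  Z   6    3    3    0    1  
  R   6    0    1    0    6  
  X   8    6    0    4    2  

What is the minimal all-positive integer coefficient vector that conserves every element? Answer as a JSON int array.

G: 4·7 = 28 | 1·0+6·1+5·2+3·4 = 28
Q: 4·1 = 4 | 1·1+6·0+5·0+3·1 = 4
Z: 4·6 = 24 | 1·3+6·3+5·0+3·1 = 24
R: 4·6 = 24 | 1·0+6·1+5·0+3·6 = 24
X: 4·8 = 32 | 1·6+6·0+5·4+3·2 = 32
gcd(4,1,6,5,3) = 1

Coefficients: [4, 1, 6, 5, 3]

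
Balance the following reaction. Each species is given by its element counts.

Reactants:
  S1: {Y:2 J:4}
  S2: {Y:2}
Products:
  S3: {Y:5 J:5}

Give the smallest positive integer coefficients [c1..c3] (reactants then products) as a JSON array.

Y: 5·2+5·2 = 20 | 4·5 = 20
J: 5·4+5·0 = 20 | 4·5 = 20
gcd(5,5,4) = 1

Coefficients: [5, 5, 4]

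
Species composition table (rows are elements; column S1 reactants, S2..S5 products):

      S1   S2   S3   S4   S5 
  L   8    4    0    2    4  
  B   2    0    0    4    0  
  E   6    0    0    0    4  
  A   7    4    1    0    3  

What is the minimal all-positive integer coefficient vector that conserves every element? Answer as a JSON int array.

Coefficients: [4, 1, 6, 2, 6]

L: 4·8 = 32 | 1·4+6·0+2·2+6·4 = 32
B: 4·2 = 8 | 1·0+6·0+2·4+6·0 = 8
E: 4·6 = 24 | 1·0+6·0+2·0+6·4 = 24
A: 4·7 = 28 | 1·4+6·1+2·0+6·3 = 28
gcd(4,1,6,2,6) = 1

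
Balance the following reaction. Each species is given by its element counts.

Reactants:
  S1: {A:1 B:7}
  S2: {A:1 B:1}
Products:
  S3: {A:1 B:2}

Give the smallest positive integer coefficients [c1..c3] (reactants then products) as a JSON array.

A: 1·1+5·1 = 6 | 6·1 = 6
B: 1·7+5·1 = 12 | 6·2 = 12
gcd(1,5,6) = 1

Coefficients: [1, 5, 6]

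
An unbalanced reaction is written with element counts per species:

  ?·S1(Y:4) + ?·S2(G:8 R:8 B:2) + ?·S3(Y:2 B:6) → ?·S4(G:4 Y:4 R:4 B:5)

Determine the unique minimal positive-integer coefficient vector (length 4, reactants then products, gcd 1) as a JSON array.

Coefficients: [4, 3, 4, 6]

G: 4·0+3·8+4·0 = 24 | 6·4 = 24
Y: 4·4+3·0+4·2 = 24 | 6·4 = 24
R: 4·0+3·8+4·0 = 24 | 6·4 = 24
B: 4·0+3·2+4·6 = 30 | 6·5 = 30
gcd(4,3,4,6) = 1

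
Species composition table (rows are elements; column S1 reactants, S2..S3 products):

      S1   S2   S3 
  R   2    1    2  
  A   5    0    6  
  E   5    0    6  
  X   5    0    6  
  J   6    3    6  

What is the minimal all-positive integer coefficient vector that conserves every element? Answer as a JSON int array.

Coefficients: [6, 2, 5]

R: 6·2 = 12 | 2·1+5·2 = 12
A: 6·5 = 30 | 2·0+5·6 = 30
E: 6·5 = 30 | 2·0+5·6 = 30
X: 6·5 = 30 | 2·0+5·6 = 30
J: 6·6 = 36 | 2·3+5·6 = 36
gcd(6,2,5) = 1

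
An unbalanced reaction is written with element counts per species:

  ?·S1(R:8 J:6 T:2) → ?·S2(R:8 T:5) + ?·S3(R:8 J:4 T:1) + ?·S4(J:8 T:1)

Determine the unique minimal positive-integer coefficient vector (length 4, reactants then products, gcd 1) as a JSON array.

R: 6·8 = 48 | 1·8+5·8+2·0 = 48
J: 6·6 = 36 | 1·0+5·4+2·8 = 36
T: 6·2 = 12 | 1·5+5·1+2·1 = 12
gcd(6,1,5,2) = 1

Coefficients: [6, 1, 5, 2]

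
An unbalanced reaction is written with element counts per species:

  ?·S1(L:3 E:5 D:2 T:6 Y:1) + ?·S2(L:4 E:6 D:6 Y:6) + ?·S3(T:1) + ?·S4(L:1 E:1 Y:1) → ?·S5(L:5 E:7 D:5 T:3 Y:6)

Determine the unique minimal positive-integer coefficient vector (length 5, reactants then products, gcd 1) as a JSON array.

Coefficients: [1, 3, 6, 5, 4]

L: 1·3+3·4+6·0+5·1 = 20 | 4·5 = 20
E: 1·5+3·6+6·0+5·1 = 28 | 4·7 = 28
D: 1·2+3·6+6·0+5·0 = 20 | 4·5 = 20
T: 1·6+3·0+6·1+5·0 = 12 | 4·3 = 12
Y: 1·1+3·6+6·0+5·1 = 24 | 4·6 = 24
gcd(1,3,6,5,4) = 1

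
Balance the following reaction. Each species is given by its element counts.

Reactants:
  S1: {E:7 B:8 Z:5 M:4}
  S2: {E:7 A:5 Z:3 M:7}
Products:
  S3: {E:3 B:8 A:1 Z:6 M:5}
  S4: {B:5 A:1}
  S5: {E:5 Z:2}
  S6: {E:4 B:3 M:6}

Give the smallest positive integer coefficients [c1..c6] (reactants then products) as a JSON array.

E: 5·7+1·7 = 42 | 3·3+2·0+5·5+2·4 = 42
B: 5·8+1·0 = 40 | 3·8+2·5+5·0+2·3 = 40
A: 5·0+1·5 = 5 | 3·1+2·1+5·0+2·0 = 5
Z: 5·5+1·3 = 28 | 3·6+2·0+5·2+2·0 = 28
M: 5·4+1·7 = 27 | 3·5+2·0+5·0+2·6 = 27
gcd(5,1,3,2,5,2) = 1

Coefficients: [5, 1, 3, 2, 5, 2]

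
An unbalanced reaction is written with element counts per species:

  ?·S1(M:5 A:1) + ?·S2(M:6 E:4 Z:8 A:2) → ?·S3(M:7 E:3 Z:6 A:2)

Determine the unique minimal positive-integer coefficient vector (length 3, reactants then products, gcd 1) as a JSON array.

M: 2·5+3·6 = 28 | 4·7 = 28
E: 2·0+3·4 = 12 | 4·3 = 12
Z: 2·0+3·8 = 24 | 4·6 = 24
A: 2·1+3·2 = 8 | 4·2 = 8
gcd(2,3,4) = 1

Coefficients: [2, 3, 4]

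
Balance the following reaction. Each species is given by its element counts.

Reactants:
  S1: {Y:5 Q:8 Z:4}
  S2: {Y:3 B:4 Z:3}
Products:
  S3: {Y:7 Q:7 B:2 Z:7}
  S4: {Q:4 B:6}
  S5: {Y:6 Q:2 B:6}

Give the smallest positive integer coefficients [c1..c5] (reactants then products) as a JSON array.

Coefficients: [6, 6, 6, 1, 1]

Y: 6·5+6·3 = 48 | 6·7+1·0+1·6 = 48
Q: 6·8+6·0 = 48 | 6·7+1·4+1·2 = 48
B: 6·0+6·4 = 24 | 6·2+1·6+1·6 = 24
Z: 6·4+6·3 = 42 | 6·7+1·0+1·0 = 42
gcd(6,6,6,1,1) = 1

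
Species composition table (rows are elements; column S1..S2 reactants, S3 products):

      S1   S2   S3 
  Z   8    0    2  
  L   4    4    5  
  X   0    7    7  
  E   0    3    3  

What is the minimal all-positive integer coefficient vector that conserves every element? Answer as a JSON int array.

Z: 1·8+4·0 = 8 | 4·2 = 8
L: 1·4+4·4 = 20 | 4·5 = 20
X: 1·0+4·7 = 28 | 4·7 = 28
E: 1·0+4·3 = 12 | 4·3 = 12
gcd(1,4,4) = 1

Coefficients: [1, 4, 4]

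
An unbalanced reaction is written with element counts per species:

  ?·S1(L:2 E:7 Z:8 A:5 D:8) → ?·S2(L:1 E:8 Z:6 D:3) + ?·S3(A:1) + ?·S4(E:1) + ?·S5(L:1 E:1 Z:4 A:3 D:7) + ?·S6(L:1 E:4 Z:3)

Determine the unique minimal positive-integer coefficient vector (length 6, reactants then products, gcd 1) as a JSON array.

Coefficients: [3, 1, 6, 2, 3, 2]

L: 3·2 = 6 | 1·1+6·0+2·0+3·1+2·1 = 6
E: 3·7 = 21 | 1·8+6·0+2·1+3·1+2·4 = 21
Z: 3·8 = 24 | 1·6+6·0+2·0+3·4+2·3 = 24
A: 3·5 = 15 | 1·0+6·1+2·0+3·3+2·0 = 15
D: 3·8 = 24 | 1·3+6·0+2·0+3·7+2·0 = 24
gcd(3,1,6,2,3,2) = 1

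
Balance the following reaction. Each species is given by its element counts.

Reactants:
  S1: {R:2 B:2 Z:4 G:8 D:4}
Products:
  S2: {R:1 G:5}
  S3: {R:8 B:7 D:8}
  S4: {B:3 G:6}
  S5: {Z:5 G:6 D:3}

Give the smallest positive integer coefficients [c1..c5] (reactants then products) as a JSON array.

R: 5·2 = 10 | 2·1+1·8+1·0+4·0 = 10
B: 5·2 = 10 | 2·0+1·7+1·3+4·0 = 10
Z: 5·4 = 20 | 2·0+1·0+1·0+4·5 = 20
G: 5·8 = 40 | 2·5+1·0+1·6+4·6 = 40
D: 5·4 = 20 | 2·0+1·8+1·0+4·3 = 20
gcd(5,2,1,1,4) = 1

Coefficients: [5, 2, 1, 1, 4]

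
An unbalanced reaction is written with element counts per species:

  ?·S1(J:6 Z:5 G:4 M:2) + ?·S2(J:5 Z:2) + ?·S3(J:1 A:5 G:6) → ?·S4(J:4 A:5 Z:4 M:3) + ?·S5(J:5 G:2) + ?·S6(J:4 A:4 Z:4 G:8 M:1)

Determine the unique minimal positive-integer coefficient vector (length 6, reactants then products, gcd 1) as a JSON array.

Coefficients: [4, 2, 5, 1, 3, 5]

J: 4·6+2·5+5·1 = 39 | 1·4+3·5+5·4 = 39
A: 4·0+2·0+5·5 = 25 | 1·5+3·0+5·4 = 25
Z: 4·5+2·2+5·0 = 24 | 1·4+3·0+5·4 = 24
G: 4·4+2·0+5·6 = 46 | 1·0+3·2+5·8 = 46
M: 4·2+2·0+5·0 = 8 | 1·3+3·0+5·1 = 8
gcd(4,2,5,1,3,5) = 1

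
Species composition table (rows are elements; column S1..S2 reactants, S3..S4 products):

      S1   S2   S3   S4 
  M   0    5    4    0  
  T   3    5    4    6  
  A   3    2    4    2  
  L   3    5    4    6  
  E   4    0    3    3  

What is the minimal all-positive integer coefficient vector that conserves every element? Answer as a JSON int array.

M: 6·0+4·5 = 20 | 5·4+3·0 = 20
T: 6·3+4·5 = 38 | 5·4+3·6 = 38
A: 6·3+4·2 = 26 | 5·4+3·2 = 26
L: 6·3+4·5 = 38 | 5·4+3·6 = 38
E: 6·4+4·0 = 24 | 5·3+3·3 = 24
gcd(6,4,5,3) = 1

Coefficients: [6, 4, 5, 3]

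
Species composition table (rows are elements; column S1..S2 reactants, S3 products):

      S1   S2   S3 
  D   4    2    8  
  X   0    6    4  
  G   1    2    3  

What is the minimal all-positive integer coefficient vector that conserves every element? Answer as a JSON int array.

D: 5·4+2·2 = 24 | 3·8 = 24
X: 5·0+2·6 = 12 | 3·4 = 12
G: 5·1+2·2 = 9 | 3·3 = 9
gcd(5,2,3) = 1

Coefficients: [5, 2, 3]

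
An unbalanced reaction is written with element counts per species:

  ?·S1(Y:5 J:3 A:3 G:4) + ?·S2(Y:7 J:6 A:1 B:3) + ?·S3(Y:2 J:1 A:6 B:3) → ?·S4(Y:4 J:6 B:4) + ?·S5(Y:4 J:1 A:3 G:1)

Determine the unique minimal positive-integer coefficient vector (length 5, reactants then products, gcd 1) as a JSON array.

Coefficients: [1, 3, 1, 3, 4]

Y: 1·5+3·7+1·2 = 28 | 3·4+4·4 = 28
J: 1·3+3·6+1·1 = 22 | 3·6+4·1 = 22
A: 1·3+3·1+1·6 = 12 | 3·0+4·3 = 12
B: 1·0+3·3+1·3 = 12 | 3·4+4·0 = 12
G: 1·4+3·0+1·0 = 4 | 3·0+4·1 = 4
gcd(1,3,1,3,4) = 1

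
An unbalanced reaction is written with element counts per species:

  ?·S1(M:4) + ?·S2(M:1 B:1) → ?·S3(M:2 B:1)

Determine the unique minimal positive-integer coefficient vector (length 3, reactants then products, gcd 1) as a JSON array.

M: 1·4+4·1 = 8 | 4·2 = 8
B: 1·0+4·1 = 4 | 4·1 = 4
gcd(1,4,4) = 1

Coefficients: [1, 4, 4]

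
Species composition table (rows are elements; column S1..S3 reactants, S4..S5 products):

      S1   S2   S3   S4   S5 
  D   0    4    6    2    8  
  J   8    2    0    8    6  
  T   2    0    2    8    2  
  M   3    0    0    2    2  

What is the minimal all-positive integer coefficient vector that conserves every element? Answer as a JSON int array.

D: 4·0+3·4+5·6 = 42 | 1·2+5·8 = 42
J: 4·8+3·2+5·0 = 38 | 1·8+5·6 = 38
T: 4·2+3·0+5·2 = 18 | 1·8+5·2 = 18
M: 4·3+3·0+5·0 = 12 | 1·2+5·2 = 12
gcd(4,3,5,1,5) = 1

Coefficients: [4, 3, 5, 1, 5]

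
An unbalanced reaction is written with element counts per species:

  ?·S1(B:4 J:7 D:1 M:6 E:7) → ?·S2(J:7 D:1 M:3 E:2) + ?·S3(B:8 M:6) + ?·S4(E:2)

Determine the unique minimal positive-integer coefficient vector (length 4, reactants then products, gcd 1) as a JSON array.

Coefficients: [2, 2, 1, 5]

B: 2·4 = 8 | 2·0+1·8+5·0 = 8
J: 2·7 = 14 | 2·7+1·0+5·0 = 14
D: 2·1 = 2 | 2·1+1·0+5·0 = 2
M: 2·6 = 12 | 2·3+1·6+5·0 = 12
E: 2·7 = 14 | 2·2+1·0+5·2 = 14
gcd(2,2,1,5) = 1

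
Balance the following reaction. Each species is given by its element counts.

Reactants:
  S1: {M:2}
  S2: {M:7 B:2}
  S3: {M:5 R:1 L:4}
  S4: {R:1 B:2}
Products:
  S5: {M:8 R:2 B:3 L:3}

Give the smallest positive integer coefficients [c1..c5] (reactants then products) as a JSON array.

Coefficients: [5, 1, 3, 5, 4]

M: 5·2+1·7+3·5+5·0 = 32 | 4·8 = 32
R: 5·0+1·0+3·1+5·1 = 8 | 4·2 = 8
B: 5·0+1·2+3·0+5·2 = 12 | 4·3 = 12
L: 5·0+1·0+3·4+5·0 = 12 | 4·3 = 12
gcd(5,1,3,5,4) = 1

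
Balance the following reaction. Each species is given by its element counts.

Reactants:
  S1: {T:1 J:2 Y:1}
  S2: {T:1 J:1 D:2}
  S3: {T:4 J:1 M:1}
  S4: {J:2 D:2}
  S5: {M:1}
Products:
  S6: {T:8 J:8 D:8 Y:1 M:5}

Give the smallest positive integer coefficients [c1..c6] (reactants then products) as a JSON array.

T: 1·1+3·1+1·4+1·0+4·0 = 8 | 1·8 = 8
J: 1·2+3·1+1·1+1·2+4·0 = 8 | 1·8 = 8
D: 1·0+3·2+1·0+1·2+4·0 = 8 | 1·8 = 8
Y: 1·1+3·0+1·0+1·0+4·0 = 1 | 1·1 = 1
M: 1·0+3·0+1·1+1·0+4·1 = 5 | 1·5 = 5
gcd(1,3,1,1,4,1) = 1

Coefficients: [1, 3, 1, 1, 4, 1]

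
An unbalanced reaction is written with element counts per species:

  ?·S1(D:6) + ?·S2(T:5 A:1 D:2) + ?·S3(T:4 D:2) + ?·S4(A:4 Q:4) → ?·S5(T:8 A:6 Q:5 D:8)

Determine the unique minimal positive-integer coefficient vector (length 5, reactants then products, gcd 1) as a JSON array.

T: 3·0+4·5+3·4+5·0 = 32 | 4·8 = 32
A: 3·0+4·1+3·0+5·4 = 24 | 4·6 = 24
Q: 3·0+4·0+3·0+5·4 = 20 | 4·5 = 20
D: 3·6+4·2+3·2+5·0 = 32 | 4·8 = 32
gcd(3,4,3,5,4) = 1

Coefficients: [3, 4, 3, 5, 4]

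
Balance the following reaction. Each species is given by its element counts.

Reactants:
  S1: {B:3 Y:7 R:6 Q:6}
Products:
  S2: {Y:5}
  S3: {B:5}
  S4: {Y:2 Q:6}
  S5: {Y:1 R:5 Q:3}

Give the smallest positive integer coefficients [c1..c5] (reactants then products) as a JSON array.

Coefficients: [5, 5, 3, 2, 6]

B: 5·3 = 15 | 5·0+3·5+2·0+6·0 = 15
Y: 5·7 = 35 | 5·5+3·0+2·2+6·1 = 35
R: 5·6 = 30 | 5·0+3·0+2·0+6·5 = 30
Q: 5·6 = 30 | 5·0+3·0+2·6+6·3 = 30
gcd(5,5,3,2,6) = 1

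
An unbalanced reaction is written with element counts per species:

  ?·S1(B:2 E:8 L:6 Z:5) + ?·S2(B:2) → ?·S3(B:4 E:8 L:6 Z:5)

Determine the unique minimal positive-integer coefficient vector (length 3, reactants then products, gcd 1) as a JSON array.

Coefficients: [1, 1, 1]

B: 1·2+1·2 = 4 | 1·4 = 4
E: 1·8+1·0 = 8 | 1·8 = 8
L: 1·6+1·0 = 6 | 1·6 = 6
Z: 1·5+1·0 = 5 | 1·5 = 5
gcd(1,1,1) = 1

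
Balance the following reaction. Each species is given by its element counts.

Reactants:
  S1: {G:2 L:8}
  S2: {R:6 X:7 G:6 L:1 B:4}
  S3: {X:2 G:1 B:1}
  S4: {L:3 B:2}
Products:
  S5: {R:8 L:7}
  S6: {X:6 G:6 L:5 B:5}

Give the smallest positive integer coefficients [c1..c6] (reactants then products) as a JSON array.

Coefficients: [4, 4, 4, 5, 3, 6]

R: 4·0+4·6+4·0+5·0 = 24 | 3·8+6·0 = 24
X: 4·0+4·7+4·2+5·0 = 36 | 3·0+6·6 = 36
G: 4·2+4·6+4·1+5·0 = 36 | 3·0+6·6 = 36
L: 4·8+4·1+4·0+5·3 = 51 | 3·7+6·5 = 51
B: 4·0+4·4+4·1+5·2 = 30 | 3·0+6·5 = 30
gcd(4,4,4,5,3,6) = 1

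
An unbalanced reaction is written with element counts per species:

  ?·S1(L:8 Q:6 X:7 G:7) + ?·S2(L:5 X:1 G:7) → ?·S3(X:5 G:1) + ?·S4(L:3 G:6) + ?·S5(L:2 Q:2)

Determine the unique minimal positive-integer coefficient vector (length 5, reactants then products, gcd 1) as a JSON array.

Coefficients: [2, 1, 3, 3, 6]

L: 2·8+1·5 = 21 | 3·0+3·3+6·2 = 21
Q: 2·6+1·0 = 12 | 3·0+3·0+6·2 = 12
X: 2·7+1·1 = 15 | 3·5+3·0+6·0 = 15
G: 2·7+1·7 = 21 | 3·1+3·6+6·0 = 21
gcd(2,1,3,3,6) = 1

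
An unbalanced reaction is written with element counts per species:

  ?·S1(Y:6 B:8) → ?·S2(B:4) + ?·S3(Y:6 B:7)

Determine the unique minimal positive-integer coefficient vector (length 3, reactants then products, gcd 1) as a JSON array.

Coefficients: [4, 1, 4]

Y: 4·6 = 24 | 1·0+4·6 = 24
B: 4·8 = 32 | 1·4+4·7 = 32
gcd(4,1,4) = 1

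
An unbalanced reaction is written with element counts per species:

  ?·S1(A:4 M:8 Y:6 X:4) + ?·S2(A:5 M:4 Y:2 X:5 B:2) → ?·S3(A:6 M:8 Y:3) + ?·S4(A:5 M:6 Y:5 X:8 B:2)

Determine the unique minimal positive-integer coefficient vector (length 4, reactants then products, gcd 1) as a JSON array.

Coefficients: [3, 4, 2, 4]

A: 3·4+4·5 = 32 | 2·6+4·5 = 32
M: 3·8+4·4 = 40 | 2·8+4·6 = 40
Y: 3·6+4·2 = 26 | 2·3+4·5 = 26
X: 3·4+4·5 = 32 | 2·0+4·8 = 32
B: 3·0+4·2 = 8 | 2·0+4·2 = 8
gcd(3,4,2,4) = 1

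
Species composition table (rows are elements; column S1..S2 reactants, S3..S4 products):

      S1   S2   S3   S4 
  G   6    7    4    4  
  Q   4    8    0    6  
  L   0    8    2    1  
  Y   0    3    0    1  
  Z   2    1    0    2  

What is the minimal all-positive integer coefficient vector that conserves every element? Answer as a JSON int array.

Coefficients: [5, 2, 5, 6]

G: 5·6+2·7 = 44 | 5·4+6·4 = 44
Q: 5·4+2·8 = 36 | 5·0+6·6 = 36
L: 5·0+2·8 = 16 | 5·2+6·1 = 16
Y: 5·0+2·3 = 6 | 5·0+6·1 = 6
Z: 5·2+2·1 = 12 | 5·0+6·2 = 12
gcd(5,2,5,6) = 1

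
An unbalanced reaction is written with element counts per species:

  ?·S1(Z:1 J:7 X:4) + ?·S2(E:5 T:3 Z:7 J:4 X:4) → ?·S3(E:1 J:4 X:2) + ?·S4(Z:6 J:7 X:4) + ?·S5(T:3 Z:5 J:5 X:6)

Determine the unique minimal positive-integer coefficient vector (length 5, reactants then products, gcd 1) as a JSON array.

Coefficients: [4, 1, 5, 1, 1]

E: 4·0+1·5 = 5 | 5·1+1·0+1·0 = 5
T: 4·0+1·3 = 3 | 5·0+1·0+1·3 = 3
Z: 4·1+1·7 = 11 | 5·0+1·6+1·5 = 11
J: 4·7+1·4 = 32 | 5·4+1·7+1·5 = 32
X: 4·4+1·4 = 20 | 5·2+1·4+1·6 = 20
gcd(4,1,5,1,1) = 1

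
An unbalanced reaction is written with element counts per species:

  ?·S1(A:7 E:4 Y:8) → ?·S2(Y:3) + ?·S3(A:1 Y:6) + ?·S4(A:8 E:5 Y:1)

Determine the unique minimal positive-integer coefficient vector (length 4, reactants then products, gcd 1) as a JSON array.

A: 5·7 = 35 | 6·0+3·1+4·8 = 35
E: 5·4 = 20 | 6·0+3·0+4·5 = 20
Y: 5·8 = 40 | 6·3+3·6+4·1 = 40
gcd(5,6,3,4) = 1

Coefficients: [5, 6, 3, 4]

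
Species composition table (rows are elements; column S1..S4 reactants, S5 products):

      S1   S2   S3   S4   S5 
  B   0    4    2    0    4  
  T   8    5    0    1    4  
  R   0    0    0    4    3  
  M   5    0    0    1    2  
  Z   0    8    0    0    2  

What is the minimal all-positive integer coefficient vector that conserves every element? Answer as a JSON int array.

B: 1·0+1·4+6·2+3·0 = 16 | 4·4 = 16
T: 1·8+1·5+6·0+3·1 = 16 | 4·4 = 16
R: 1·0+1·0+6·0+3·4 = 12 | 4·3 = 12
M: 1·5+1·0+6·0+3·1 = 8 | 4·2 = 8
Z: 1·0+1·8+6·0+3·0 = 8 | 4·2 = 8
gcd(1,1,6,3,4) = 1

Coefficients: [1, 1, 6, 3, 4]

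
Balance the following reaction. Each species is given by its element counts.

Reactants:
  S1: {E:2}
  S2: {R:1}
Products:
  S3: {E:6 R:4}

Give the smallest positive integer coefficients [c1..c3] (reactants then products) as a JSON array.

E: 3·2+4·0 = 6 | 1·6 = 6
R: 3·0+4·1 = 4 | 1·4 = 4
gcd(3,4,1) = 1

Coefficients: [3, 4, 1]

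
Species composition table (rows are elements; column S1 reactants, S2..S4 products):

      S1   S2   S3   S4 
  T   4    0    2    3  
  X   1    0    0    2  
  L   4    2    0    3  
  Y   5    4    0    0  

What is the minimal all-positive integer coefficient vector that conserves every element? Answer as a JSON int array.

T: 4·4 = 16 | 5·0+5·2+2·3 = 16
X: 4·1 = 4 | 5·0+5·0+2·2 = 4
L: 4·4 = 16 | 5·2+5·0+2·3 = 16
Y: 4·5 = 20 | 5·4+5·0+2·0 = 20
gcd(4,5,5,2) = 1

Coefficients: [4, 5, 5, 2]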